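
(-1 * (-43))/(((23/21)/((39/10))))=35217/230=153.12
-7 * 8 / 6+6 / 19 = -514 / 57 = -9.02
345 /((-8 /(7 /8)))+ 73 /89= -210263 /5696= -36.91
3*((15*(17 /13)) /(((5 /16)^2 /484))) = 291650.95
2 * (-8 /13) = -16 /13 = -1.23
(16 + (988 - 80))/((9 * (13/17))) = 5236/39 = 134.26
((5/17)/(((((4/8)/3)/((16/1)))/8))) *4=15360/17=903.53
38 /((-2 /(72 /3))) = -456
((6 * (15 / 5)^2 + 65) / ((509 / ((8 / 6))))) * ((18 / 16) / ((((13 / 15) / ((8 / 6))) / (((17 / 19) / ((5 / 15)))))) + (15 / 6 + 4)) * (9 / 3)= 1310428 / 125723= 10.42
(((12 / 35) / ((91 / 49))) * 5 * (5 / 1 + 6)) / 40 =33 / 130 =0.25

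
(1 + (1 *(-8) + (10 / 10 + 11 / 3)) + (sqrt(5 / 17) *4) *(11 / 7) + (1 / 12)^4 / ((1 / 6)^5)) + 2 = 1 / 24 + 44 *sqrt(85) / 119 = 3.45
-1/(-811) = 1/811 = 0.00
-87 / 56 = -1.55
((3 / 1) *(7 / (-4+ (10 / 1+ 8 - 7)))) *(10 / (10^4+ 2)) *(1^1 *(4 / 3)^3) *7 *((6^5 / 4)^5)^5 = 1368644854298390133281976237669754337659960920702539833486753028043043439983334522880 / 1667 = 821022708037426594650255700000000000000000000000000000000000000000000000000000000.00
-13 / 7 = -1.86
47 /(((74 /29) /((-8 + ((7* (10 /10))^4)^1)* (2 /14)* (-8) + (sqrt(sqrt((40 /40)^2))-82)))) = -26866093 /518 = -51865.04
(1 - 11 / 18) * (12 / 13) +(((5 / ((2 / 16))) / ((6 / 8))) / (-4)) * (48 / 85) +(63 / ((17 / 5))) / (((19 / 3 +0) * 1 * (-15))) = -92783 / 12597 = -7.37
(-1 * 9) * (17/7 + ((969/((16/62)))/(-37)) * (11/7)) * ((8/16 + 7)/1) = 43928595/4144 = 10600.53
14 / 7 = 2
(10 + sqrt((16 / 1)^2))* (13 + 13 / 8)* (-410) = -311805 / 2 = -155902.50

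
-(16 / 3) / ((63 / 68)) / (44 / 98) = -3808 / 297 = -12.82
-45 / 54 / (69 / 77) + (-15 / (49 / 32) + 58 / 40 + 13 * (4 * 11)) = 114154217 / 202860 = 562.72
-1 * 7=-7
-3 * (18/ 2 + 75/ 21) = -264/ 7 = -37.71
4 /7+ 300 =2104 /7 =300.57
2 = 2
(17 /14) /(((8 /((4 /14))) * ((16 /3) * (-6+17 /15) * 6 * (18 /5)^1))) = -425 /5494272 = -0.00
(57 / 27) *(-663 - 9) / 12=-1064 / 9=-118.22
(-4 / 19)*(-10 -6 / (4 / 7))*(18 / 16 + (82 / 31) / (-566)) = 3223789 / 666748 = 4.84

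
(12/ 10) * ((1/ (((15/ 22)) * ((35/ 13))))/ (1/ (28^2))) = 64064/ 125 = 512.51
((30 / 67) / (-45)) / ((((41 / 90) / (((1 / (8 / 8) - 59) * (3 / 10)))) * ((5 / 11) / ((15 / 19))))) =34452 / 52193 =0.66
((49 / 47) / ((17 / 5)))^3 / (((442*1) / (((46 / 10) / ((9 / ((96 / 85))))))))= 216474160 / 5749138719129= 0.00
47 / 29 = 1.62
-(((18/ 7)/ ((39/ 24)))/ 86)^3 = -373248/ 59914169497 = -0.00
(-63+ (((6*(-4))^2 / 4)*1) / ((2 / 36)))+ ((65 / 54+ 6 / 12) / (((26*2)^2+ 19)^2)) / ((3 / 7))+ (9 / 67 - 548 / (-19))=279387649748686 / 109222135911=2557.98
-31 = -31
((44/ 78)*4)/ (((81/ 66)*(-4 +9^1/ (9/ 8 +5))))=-0.73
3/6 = 1/2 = 0.50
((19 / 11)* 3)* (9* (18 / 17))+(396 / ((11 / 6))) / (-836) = 49.12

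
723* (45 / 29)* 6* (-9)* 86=-151092540 / 29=-5210087.59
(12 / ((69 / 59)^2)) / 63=13924 / 99981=0.14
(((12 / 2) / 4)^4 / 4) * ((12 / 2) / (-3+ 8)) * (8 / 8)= 243 / 160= 1.52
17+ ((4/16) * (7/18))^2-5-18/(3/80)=-2426063/5184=-467.99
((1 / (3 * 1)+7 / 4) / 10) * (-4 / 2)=-0.42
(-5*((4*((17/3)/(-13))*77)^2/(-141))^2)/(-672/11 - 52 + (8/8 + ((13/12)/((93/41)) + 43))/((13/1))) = 1025210208092263424/1376027464128057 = 745.05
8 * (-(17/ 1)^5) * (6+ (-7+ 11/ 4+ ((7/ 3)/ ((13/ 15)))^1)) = -655973934/ 13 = -50459533.38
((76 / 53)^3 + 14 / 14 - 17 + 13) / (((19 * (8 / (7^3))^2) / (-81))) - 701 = -53956286137 / 181034432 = -298.04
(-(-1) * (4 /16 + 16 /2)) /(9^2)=11 /108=0.10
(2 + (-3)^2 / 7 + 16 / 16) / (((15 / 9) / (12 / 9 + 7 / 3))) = 66 / 7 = 9.43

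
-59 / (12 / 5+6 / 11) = -3245 / 162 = -20.03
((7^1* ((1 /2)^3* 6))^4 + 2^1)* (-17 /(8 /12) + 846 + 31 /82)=820335551 /1312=625255.76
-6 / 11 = -0.55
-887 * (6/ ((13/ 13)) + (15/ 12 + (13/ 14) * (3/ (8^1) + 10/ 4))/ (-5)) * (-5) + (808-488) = 2626767/ 112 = 23453.28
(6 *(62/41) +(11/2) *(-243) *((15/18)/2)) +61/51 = -546.61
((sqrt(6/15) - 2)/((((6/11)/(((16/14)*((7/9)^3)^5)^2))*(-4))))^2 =36047758588291609122536675909043240722184975063415168/80865463496149404468593092327932226787916403239203299788045 - 6554137925143928931370304710735134676760904556984576*sqrt(10)/80865463496149404468593092327932226787916403239203299788045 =0.00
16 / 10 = 8 / 5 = 1.60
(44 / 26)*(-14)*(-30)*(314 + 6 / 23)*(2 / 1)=10274880 / 23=446733.91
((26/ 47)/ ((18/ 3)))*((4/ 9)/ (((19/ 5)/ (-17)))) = -4420/ 24111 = -0.18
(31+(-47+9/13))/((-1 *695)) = 0.02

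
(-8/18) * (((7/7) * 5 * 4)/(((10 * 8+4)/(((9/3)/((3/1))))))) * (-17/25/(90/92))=3128/42525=0.07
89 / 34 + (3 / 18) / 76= 20309 / 7752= 2.62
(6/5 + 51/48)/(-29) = -181/2320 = -0.08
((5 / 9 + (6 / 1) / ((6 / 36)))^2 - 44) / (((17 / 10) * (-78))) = -523385 / 53703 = -9.75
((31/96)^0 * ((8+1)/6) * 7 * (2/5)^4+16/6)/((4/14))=19264/1875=10.27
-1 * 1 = -1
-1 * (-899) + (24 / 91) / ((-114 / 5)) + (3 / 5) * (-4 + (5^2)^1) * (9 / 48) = 124674861 / 138320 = 901.35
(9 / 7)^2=81 / 49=1.65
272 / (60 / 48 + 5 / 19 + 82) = 20672 / 6347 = 3.26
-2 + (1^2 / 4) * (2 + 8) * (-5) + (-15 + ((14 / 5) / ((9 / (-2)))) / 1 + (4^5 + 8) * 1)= 90169 / 90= 1001.88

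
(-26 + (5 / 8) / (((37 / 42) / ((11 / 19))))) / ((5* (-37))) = 71957 / 520220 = 0.14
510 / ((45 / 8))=272 / 3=90.67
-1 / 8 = -0.12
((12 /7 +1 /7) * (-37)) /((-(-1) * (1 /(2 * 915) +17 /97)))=-85382310 /218449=-390.86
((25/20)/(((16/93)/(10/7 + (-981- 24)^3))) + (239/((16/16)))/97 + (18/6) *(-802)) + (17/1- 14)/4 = -320494848556297/43456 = -7375157597.48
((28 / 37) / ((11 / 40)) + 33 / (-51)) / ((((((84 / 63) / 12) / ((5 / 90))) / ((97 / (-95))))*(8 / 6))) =-4237833 / 5258440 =-0.81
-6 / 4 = -3 / 2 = -1.50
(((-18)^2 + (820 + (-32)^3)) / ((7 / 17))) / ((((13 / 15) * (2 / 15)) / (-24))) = 1451541600 / 91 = 15951006.59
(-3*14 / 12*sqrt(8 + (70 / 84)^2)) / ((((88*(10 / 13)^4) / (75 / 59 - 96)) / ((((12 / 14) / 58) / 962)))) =12279033*sqrt(313) / 445681280000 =0.00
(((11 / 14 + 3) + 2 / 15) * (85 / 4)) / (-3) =-13991 / 504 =-27.76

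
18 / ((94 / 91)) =819 / 47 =17.43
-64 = -64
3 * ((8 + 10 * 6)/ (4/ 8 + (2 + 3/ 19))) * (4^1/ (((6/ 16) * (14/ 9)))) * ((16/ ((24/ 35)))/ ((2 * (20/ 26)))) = 806208/ 101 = 7982.26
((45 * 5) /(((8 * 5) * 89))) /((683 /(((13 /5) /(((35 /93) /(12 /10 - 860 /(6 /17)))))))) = -33125391 /21275450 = -1.56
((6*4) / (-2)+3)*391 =-3519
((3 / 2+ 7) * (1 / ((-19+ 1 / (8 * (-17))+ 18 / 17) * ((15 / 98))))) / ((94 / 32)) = -1812608 / 1720905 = -1.05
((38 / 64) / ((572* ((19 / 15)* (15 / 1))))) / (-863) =-1 / 15796352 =-0.00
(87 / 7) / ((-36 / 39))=-377 / 28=-13.46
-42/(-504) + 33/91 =0.45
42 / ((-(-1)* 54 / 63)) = 49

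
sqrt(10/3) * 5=5 * sqrt(30)/3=9.13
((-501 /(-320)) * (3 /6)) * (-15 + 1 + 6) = -501 /80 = -6.26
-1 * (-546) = 546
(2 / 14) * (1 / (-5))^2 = 1 / 175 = 0.01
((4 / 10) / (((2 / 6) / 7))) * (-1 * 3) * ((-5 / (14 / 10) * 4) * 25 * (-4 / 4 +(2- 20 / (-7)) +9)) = 810000 / 7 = 115714.29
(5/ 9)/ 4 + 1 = 41/ 36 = 1.14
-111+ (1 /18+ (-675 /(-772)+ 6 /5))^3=-4248741412186343 /41926580424000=-101.34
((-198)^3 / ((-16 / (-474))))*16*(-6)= 22076242848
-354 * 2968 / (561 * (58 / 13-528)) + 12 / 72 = 14295097 / 3818166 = 3.74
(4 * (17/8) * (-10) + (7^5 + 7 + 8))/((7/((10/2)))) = 11955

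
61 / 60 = 1.02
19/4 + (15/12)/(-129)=1223/258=4.74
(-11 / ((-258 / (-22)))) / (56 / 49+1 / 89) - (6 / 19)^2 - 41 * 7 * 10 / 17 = -96615917653 / 569212887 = -169.74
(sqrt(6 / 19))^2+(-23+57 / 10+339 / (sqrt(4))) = 14489 / 95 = 152.52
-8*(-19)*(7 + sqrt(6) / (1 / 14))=1064 + 2128*sqrt(6)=6276.51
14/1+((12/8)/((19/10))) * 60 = 1166/19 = 61.37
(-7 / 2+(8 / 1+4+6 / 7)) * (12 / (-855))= -262 / 1995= -0.13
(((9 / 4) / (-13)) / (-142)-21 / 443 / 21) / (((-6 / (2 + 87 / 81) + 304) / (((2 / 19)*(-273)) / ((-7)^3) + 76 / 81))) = -10865545687 / 3092106561846120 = -0.00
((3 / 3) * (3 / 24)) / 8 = 1 / 64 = 0.02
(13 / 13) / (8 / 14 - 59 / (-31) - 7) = -217 / 982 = -0.22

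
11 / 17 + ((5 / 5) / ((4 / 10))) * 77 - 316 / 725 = 4750331 / 24650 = 192.71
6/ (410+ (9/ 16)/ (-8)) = 768/ 52471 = 0.01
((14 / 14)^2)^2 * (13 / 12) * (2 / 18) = 13 / 108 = 0.12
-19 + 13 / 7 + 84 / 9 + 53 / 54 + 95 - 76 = 12.17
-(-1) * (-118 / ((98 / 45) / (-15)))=812.76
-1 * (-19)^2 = -361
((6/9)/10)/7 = 1/105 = 0.01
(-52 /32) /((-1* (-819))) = -1 /504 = -0.00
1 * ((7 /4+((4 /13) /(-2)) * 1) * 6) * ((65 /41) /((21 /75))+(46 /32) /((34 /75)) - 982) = -37832716629 /4059328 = -9319.95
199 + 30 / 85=199.35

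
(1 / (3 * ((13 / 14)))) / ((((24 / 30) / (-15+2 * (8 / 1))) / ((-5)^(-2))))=7 / 390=0.02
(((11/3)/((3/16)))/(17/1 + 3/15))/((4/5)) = 550/387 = 1.42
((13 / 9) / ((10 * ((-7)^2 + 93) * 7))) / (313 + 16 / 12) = 13 / 28120260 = 0.00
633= 633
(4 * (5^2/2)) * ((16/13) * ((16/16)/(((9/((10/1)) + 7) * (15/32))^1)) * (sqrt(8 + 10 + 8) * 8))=409600 * sqrt(26)/3081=677.88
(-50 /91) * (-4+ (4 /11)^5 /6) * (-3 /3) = -96605000 /43966923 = -2.20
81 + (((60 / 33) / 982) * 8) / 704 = 19249169 / 237644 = 81.00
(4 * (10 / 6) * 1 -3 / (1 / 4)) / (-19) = 16 / 57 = 0.28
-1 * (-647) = 647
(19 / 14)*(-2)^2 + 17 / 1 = 157 / 7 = 22.43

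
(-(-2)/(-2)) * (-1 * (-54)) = -54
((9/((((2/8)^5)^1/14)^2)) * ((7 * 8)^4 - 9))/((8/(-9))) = -20464574871896064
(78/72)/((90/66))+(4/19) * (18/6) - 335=-1140823/3420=-333.57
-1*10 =-10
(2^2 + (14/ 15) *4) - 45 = -559/ 15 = -37.27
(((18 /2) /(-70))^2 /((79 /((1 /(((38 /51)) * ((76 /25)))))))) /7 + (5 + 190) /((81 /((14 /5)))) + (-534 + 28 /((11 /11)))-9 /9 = -4228022404271 /8451662688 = -500.26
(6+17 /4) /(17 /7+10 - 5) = 287 /208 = 1.38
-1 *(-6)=6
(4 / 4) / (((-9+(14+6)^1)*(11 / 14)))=14 / 121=0.12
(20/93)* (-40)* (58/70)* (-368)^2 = -628367360/651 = -965234.04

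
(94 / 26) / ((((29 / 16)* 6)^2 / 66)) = 66176 / 32799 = 2.02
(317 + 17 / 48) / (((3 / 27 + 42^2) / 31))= 1416669 / 254032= 5.58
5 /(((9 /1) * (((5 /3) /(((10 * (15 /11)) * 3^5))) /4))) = 48600 /11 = 4418.18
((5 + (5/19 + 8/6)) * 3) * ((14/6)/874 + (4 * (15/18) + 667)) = 330432748/24909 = 13265.60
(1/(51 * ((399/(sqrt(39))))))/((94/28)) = 2 * sqrt(39)/136629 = 0.00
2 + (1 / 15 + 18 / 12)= 107 / 30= 3.57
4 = 4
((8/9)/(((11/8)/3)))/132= 16/1089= 0.01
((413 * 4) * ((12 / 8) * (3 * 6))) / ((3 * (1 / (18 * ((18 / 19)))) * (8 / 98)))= 3105846.95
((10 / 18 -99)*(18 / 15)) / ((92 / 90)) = -2658 / 23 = -115.57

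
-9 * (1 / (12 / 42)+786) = -14211 / 2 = -7105.50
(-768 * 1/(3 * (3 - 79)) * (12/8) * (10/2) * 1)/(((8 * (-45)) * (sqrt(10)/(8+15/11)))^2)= 10609/6207300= 0.00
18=18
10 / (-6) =-5 / 3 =-1.67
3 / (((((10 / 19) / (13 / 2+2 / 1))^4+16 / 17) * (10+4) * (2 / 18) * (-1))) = -32653620723 / 15935784928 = -2.05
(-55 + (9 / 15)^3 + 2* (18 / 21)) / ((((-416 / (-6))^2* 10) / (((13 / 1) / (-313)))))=8037 / 175280000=0.00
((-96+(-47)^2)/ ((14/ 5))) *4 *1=21130/ 7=3018.57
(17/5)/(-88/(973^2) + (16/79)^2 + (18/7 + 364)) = 100445106713/10830710908490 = 0.01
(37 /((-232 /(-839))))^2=963667849 /53824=17904.05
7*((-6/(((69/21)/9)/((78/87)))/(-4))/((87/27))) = 154791/19343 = 8.00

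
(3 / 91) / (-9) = -1 / 273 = -0.00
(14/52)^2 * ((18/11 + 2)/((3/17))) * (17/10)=14161/5577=2.54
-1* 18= -18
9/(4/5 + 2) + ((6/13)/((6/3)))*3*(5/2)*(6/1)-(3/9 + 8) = 2875/546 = 5.27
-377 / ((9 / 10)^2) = -37700 / 81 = -465.43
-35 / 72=-0.49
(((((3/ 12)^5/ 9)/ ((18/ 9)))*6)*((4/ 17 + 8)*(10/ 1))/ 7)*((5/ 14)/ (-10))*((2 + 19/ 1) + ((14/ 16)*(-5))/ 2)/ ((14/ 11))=-11825/ 5849088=-0.00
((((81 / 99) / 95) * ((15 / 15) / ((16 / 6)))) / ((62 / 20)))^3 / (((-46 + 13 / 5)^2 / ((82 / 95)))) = 4035015 / 7786584246888676768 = 0.00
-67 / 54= -1.24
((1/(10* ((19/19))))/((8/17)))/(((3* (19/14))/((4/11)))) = 119/6270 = 0.02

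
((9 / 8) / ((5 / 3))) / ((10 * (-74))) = -27 / 29600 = -0.00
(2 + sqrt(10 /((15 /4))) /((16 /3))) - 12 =-10 + sqrt(6) /8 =-9.69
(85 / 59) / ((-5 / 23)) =-391 / 59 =-6.63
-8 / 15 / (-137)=8 / 2055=0.00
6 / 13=0.46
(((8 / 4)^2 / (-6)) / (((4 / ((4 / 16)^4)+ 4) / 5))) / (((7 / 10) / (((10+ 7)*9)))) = -1275 / 1799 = -0.71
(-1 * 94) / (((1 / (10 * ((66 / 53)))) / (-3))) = 186120 / 53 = 3511.70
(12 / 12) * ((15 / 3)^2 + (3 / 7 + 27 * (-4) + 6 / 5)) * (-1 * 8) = 22784 / 35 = 650.97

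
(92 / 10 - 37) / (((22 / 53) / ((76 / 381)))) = -279946 / 20955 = -13.36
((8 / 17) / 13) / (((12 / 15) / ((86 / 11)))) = 860 / 2431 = 0.35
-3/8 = -0.38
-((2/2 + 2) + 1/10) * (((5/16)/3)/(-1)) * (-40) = -12.92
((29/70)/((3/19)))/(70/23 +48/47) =0.65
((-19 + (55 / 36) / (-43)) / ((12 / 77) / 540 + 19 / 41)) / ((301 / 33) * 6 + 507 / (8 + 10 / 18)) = -35815517815 / 99449308144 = -0.36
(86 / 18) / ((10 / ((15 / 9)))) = 43 / 54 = 0.80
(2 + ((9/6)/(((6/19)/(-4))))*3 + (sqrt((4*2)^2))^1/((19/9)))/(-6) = 973/114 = 8.54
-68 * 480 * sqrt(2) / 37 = -32640 * sqrt(2) / 37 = -1247.57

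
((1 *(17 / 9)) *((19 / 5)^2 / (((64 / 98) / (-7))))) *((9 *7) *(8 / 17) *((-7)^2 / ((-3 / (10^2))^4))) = -42471289000000 / 81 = -524336901234.57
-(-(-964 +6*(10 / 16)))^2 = -14753281 / 16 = -922080.06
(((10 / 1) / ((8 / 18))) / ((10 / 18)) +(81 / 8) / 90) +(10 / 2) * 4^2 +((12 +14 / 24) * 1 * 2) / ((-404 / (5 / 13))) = 37999861 / 315120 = 120.59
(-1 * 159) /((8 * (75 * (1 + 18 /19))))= -1007 /7400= -0.14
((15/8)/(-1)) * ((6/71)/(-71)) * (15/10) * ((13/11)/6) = 585/887216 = 0.00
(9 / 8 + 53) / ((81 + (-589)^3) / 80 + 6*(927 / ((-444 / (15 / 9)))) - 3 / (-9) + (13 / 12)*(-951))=-240315 / 11345335064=-0.00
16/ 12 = 4/ 3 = 1.33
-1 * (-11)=11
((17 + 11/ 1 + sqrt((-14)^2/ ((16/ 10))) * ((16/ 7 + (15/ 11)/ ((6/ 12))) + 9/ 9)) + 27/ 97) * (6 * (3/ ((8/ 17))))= 419679/ 388 + 70839 * sqrt(10)/ 88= 3627.24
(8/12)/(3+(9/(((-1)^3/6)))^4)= 2/25509177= 0.00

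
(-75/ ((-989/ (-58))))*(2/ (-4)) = 2175/ 989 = 2.20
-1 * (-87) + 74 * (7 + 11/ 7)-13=4958/ 7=708.29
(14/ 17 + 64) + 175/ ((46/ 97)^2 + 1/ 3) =14477077/ 38267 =378.32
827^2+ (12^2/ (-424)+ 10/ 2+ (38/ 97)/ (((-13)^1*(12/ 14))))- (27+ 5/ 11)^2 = 16574202647887/ 24260379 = 683179.87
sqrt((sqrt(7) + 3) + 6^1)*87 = 87*sqrt(sqrt(7) + 9) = 296.90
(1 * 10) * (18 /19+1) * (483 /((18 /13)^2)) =5033665 /1026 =4906.11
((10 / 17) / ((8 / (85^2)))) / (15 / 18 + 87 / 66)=70125 / 284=246.92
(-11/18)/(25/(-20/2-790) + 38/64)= -88/81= -1.09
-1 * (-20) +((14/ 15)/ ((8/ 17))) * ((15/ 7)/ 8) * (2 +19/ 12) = 8411/ 384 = 21.90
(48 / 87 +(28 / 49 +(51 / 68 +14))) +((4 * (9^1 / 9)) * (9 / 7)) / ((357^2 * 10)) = 912605877 / 57493660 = 15.87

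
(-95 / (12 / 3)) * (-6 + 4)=95 / 2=47.50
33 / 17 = 1.94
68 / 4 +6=23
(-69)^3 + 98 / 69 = -22667023 / 69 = -328507.58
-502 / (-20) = 251 / 10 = 25.10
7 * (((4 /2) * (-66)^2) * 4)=243936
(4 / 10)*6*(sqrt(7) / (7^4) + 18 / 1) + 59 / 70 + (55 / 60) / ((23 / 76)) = 12*sqrt(7) / 12005 + 227357 / 4830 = 47.07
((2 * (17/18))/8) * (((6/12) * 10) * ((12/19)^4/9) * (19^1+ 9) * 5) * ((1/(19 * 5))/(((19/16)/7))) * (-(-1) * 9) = 76769280/47045881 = 1.63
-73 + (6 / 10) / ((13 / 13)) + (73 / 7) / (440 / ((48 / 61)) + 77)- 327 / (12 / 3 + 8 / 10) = -150169979 / 1068760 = -140.51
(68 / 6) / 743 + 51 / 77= 0.68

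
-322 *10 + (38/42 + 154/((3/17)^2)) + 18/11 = 1197263/693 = 1727.65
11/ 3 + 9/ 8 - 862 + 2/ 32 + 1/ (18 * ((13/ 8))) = -1604513/ 1872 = -857.11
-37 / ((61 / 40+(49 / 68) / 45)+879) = -0.04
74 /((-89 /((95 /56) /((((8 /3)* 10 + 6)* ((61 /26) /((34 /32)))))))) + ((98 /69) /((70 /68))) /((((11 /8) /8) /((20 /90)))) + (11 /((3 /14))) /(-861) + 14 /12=2.87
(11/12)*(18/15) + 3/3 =21/10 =2.10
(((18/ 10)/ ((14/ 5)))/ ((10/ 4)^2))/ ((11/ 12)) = 216/ 1925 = 0.11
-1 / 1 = -1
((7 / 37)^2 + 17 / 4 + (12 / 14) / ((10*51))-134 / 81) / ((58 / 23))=15983402213 / 15307117560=1.04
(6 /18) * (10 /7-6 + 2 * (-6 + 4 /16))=-75 /14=-5.36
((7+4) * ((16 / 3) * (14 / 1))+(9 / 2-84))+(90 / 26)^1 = 58133 / 78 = 745.29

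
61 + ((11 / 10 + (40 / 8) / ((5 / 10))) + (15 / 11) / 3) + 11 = 9191 / 110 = 83.55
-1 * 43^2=-1849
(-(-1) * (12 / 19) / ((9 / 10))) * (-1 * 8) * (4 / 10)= -128 / 57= -2.25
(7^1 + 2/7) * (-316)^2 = 5092656/7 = 727522.29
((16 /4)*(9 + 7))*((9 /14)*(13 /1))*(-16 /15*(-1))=19968 /35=570.51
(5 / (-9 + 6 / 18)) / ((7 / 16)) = -1.32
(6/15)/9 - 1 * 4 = -178/45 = -3.96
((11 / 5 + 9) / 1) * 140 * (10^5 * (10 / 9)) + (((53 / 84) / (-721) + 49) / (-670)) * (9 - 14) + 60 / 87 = 123010491369114281 / 706055112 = 174222223.28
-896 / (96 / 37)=-1036 / 3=-345.33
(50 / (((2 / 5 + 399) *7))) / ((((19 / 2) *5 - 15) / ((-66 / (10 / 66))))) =-43560 / 181727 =-0.24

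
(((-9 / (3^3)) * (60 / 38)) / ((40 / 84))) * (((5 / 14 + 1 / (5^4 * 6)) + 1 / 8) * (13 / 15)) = -658489 / 1425000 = -0.46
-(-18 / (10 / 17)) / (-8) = -153 / 40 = -3.82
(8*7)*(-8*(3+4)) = -3136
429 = 429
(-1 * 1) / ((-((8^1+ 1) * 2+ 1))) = 1 / 19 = 0.05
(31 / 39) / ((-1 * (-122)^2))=-31 / 580476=-0.00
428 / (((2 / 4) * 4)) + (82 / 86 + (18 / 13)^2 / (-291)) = 151515855 / 704899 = 214.95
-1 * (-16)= 16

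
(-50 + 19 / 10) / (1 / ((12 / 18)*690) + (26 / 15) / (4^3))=-531024 / 323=-1644.04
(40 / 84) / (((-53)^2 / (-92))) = -920 / 58989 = -0.02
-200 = -200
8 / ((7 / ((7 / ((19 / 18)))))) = 144 / 19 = 7.58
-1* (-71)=71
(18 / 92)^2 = 81 / 2116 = 0.04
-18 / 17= -1.06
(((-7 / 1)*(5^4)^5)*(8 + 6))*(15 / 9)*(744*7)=-81123352050781250000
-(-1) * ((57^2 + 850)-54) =4045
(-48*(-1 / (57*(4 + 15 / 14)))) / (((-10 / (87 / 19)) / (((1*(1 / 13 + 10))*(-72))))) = 91905408 / 1666015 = 55.16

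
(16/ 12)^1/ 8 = 1/ 6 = 0.17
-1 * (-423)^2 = -178929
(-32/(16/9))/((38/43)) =-387/19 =-20.37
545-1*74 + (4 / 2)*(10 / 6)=1423 / 3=474.33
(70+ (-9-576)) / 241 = -515 / 241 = -2.14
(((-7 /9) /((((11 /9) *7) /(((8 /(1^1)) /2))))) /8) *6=-3 /11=-0.27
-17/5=-3.40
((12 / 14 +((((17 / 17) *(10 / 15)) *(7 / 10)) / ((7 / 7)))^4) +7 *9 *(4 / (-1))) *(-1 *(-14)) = -3515.34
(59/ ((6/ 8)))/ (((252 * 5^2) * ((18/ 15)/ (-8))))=-236/ 2835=-0.08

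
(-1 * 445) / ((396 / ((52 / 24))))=-5785 / 2376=-2.43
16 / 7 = 2.29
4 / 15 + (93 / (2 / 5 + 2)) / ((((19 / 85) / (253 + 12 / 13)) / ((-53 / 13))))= -34575035249 / 192660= -179461.41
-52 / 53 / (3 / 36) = -624 / 53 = -11.77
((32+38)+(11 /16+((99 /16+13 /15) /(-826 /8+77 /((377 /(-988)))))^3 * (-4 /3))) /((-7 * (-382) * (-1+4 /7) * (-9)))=15854967627336164689 /2313394842977315015625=0.01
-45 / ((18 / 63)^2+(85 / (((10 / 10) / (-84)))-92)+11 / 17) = 12495 / 2007883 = 0.01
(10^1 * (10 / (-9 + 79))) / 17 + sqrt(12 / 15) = 10 / 119 + 2 * sqrt(5) / 5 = 0.98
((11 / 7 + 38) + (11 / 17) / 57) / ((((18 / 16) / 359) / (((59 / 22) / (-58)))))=-11373773380 / 19473993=-584.05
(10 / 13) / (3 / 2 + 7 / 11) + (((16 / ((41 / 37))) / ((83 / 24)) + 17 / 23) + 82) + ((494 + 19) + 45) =30858540925 / 47822359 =645.27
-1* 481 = -481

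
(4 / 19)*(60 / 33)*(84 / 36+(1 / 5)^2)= 2848 / 3135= 0.91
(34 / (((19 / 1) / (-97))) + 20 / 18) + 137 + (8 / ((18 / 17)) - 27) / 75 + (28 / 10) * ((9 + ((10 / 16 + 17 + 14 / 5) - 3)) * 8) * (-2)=-15640948 / 12825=-1219.57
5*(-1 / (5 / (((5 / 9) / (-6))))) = 5 / 54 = 0.09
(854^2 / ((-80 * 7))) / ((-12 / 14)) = 182329 / 120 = 1519.41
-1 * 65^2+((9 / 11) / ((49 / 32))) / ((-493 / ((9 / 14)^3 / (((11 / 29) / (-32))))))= -146065855967 / 34571999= -4224.98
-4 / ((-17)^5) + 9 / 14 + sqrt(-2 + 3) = 32656767 / 19877998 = 1.64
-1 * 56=-56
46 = 46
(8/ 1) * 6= 48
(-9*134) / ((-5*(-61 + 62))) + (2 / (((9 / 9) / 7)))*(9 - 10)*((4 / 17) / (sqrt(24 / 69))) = 1206 / 5 - 14*sqrt(46) / 17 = 235.61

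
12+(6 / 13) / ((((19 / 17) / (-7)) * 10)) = 14463 / 1235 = 11.71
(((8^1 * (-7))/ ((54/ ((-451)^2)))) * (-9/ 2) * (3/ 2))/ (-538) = -1423807/ 538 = -2646.48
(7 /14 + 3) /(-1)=-7 /2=-3.50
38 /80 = 19 /40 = 0.48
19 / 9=2.11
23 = 23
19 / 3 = 6.33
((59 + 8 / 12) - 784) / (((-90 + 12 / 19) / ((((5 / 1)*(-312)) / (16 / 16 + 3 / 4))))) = -42938480 / 5943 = -7225.05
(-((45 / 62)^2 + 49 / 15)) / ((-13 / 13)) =218731 / 57660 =3.79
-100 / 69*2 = -200 / 69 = -2.90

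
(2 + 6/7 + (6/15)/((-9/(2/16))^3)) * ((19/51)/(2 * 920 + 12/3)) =354585467/614280360960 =0.00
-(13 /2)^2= -169 /4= -42.25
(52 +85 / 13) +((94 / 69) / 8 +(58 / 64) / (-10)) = 16825747 / 287040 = 58.62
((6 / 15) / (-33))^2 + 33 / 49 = 898621 / 1334025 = 0.67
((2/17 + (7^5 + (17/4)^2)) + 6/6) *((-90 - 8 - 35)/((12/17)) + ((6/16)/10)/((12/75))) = -3166389.14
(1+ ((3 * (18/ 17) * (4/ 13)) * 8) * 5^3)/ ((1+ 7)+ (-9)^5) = -216221/ 13048061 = -0.02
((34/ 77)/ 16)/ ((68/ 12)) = 3/ 616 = 0.00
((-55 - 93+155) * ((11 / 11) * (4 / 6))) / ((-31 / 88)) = -1232 / 93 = -13.25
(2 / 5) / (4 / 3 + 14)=3 / 115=0.03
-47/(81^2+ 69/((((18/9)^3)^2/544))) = -94/14295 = -0.01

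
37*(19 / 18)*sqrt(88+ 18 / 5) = 703*sqrt(2290) / 90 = 373.79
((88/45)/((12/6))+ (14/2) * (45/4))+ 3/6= 14441/180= 80.23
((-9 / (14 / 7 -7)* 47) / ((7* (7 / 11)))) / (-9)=-517 / 245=-2.11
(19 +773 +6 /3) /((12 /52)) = 3440.67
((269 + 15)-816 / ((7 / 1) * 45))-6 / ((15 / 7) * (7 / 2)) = 29464 / 105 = 280.61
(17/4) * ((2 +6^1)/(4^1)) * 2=17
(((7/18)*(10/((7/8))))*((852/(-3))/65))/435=-2272/50895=-0.04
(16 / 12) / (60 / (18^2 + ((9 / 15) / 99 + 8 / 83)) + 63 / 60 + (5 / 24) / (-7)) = 4971212960 / 4494093631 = 1.11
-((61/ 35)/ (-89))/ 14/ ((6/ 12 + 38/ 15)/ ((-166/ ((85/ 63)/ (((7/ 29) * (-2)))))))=0.03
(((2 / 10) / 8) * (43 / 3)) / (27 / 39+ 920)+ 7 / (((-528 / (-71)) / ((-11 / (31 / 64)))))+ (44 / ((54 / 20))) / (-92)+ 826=7414272451103 / 9216608760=804.45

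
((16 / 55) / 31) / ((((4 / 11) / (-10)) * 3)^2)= 220 / 279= 0.79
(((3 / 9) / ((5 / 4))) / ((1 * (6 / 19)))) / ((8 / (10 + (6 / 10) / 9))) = 2869 / 2700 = 1.06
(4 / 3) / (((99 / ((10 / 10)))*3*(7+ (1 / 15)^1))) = 10 / 15741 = 0.00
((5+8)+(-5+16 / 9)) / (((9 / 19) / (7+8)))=8360 / 27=309.63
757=757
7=7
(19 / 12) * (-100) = -475 / 3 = -158.33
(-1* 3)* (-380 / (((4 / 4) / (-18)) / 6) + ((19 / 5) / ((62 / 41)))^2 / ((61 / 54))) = -123136.77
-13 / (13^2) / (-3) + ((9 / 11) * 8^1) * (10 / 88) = 3631 / 4719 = 0.77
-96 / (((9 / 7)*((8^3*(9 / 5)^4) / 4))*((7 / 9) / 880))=-137500 / 2187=-62.87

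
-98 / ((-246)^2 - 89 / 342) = -33516 / 20696383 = -0.00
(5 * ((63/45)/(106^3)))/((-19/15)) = -105/22629304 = -0.00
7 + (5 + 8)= 20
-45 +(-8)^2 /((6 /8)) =121 /3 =40.33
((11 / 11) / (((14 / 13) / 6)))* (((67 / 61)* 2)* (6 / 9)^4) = 27872 / 11529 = 2.42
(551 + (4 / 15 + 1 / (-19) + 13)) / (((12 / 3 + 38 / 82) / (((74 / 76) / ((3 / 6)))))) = 243935117 / 990945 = 246.16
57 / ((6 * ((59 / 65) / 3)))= 3705 / 118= 31.40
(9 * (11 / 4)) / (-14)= -1.77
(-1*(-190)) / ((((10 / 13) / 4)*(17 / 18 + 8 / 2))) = 17784 / 89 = 199.82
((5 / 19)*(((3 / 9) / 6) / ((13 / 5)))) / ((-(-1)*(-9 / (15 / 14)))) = -125 / 186732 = -0.00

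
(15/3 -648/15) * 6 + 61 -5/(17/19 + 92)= -296968/1765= -168.25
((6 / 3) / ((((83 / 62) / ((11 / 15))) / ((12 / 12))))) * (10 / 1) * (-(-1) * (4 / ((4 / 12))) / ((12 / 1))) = 2728 / 249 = 10.96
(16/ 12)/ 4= 1/ 3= 0.33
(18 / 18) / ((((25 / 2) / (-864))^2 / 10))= 5971968 / 125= 47775.74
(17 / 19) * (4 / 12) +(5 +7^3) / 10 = 10003 / 285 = 35.10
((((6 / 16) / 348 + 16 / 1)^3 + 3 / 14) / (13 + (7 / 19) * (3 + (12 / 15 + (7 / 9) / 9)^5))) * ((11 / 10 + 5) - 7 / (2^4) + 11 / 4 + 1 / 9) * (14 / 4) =647119822963499268104212723125 / 75747406283664460535037952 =8543.13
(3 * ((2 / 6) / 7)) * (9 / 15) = 3 / 35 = 0.09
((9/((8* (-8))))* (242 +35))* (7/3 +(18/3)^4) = -3236745/64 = -50574.14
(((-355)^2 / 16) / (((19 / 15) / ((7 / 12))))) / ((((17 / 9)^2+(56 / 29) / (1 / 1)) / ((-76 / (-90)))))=230247675 / 413344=557.04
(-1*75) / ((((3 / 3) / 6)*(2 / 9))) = -2025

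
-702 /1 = -702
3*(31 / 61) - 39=-2286 / 61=-37.48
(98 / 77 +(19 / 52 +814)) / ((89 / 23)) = 10730535 / 50908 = 210.78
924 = 924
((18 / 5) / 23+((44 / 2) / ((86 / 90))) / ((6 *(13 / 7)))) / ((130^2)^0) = 142887 / 64285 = 2.22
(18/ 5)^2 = 12.96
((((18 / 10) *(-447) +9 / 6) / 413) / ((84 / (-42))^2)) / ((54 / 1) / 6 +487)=-8031 / 8193920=-0.00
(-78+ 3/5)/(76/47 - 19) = 4.45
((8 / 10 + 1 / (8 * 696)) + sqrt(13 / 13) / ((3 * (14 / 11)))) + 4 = 328833 / 64960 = 5.06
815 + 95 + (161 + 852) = 1923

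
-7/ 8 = -0.88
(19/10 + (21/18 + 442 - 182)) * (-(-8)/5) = 31568/75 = 420.91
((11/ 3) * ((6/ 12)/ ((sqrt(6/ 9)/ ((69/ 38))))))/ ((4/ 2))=253 * sqrt(6)/ 304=2.04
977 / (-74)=-977 / 74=-13.20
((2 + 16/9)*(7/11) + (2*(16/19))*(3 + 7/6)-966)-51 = -1895255/1881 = -1007.58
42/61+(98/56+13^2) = 41831/244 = 171.44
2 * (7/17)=14/17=0.82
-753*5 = -3765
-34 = -34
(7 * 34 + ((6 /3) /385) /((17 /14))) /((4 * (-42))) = -37089 /26180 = -1.42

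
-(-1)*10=10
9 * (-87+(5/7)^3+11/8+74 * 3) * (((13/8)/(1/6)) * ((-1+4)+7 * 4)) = 4082692653/10976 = 371965.44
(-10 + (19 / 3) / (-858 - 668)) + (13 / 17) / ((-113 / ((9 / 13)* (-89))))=-84312901 / 8794338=-9.59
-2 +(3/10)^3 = -1973/1000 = -1.97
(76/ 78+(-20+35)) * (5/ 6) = 3115/ 234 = 13.31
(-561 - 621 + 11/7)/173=-8263/1211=-6.82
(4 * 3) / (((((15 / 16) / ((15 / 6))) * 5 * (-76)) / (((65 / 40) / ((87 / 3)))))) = -13 / 2755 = -0.00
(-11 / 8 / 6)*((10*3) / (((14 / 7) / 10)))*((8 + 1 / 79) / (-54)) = 58025 / 11376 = 5.10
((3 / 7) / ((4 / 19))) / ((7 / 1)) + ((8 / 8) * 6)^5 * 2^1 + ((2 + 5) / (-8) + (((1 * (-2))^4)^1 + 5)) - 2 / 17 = 103773795 / 6664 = 15572.30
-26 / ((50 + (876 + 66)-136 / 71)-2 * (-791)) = -923 / 91309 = -0.01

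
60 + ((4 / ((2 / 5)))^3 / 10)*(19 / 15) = 560 / 3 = 186.67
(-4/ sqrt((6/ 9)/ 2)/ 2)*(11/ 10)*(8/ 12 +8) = -286*sqrt(3)/ 15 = -33.02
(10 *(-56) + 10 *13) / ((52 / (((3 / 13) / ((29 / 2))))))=-645 / 4901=-0.13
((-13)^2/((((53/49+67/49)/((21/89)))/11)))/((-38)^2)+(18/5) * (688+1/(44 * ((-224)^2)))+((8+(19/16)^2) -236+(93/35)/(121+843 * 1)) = 96172415644213553/42736895703040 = 2250.34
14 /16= 7 /8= 0.88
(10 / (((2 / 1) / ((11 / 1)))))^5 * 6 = 3019706250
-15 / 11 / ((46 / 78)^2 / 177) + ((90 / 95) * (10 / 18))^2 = -1457228155 / 2100659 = -693.70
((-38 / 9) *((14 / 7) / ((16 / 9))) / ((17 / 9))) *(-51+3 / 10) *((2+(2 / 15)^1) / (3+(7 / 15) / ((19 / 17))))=3294486 / 41395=79.59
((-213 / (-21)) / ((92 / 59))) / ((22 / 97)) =406333 / 14168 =28.68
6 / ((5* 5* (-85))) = -0.00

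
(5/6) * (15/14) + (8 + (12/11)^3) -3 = 7.19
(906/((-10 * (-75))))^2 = 22801/15625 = 1.46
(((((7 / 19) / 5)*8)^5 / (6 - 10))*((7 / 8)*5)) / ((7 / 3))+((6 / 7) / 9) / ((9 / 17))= 42858825094 / 292489194375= 0.15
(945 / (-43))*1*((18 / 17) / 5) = -3402 / 731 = -4.65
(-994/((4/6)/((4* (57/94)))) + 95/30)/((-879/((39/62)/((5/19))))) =251680897/25614060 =9.83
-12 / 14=-6 / 7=-0.86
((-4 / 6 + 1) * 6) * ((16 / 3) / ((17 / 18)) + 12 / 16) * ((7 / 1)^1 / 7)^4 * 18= 3915 / 17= 230.29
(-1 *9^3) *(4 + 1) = -3645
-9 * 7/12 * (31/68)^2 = -1.09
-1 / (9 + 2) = -1 / 11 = -0.09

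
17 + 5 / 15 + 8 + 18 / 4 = 29.83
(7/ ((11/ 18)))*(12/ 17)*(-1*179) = -270648/ 187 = -1447.32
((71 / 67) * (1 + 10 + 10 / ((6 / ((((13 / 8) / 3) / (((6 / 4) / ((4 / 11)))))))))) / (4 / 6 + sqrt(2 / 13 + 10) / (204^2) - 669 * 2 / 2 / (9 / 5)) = -6098966710264064 / 190325983669061141 - 546954464 * sqrt(429) / 1712933853021550269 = -0.03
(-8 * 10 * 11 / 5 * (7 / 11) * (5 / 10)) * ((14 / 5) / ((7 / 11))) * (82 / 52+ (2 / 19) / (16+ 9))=-12028632 / 30875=-389.59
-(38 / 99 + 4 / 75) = -1082 / 2475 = -0.44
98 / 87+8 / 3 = 110 / 29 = 3.79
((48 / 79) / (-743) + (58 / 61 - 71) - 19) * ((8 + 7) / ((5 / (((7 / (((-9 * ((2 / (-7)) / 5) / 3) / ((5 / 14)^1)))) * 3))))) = -41848410450 / 3580517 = -11687.81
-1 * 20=-20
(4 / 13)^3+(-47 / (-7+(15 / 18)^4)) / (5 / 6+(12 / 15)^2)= 1553309536 / 315487003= 4.92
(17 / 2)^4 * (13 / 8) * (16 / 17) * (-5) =-319345 / 8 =-39918.12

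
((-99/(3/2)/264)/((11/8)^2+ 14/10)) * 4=-320/1053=-0.30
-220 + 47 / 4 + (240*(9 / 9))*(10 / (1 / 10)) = 95167 / 4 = 23791.75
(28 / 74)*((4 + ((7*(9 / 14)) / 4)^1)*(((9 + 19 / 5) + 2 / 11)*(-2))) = -102459 / 2035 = -50.35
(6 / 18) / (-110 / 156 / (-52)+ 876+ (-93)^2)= 1352 / 38633455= 0.00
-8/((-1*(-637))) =-8/637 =-0.01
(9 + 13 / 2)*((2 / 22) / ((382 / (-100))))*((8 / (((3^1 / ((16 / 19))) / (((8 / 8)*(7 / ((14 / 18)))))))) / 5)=-59520 / 39919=-1.49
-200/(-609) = 200/609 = 0.33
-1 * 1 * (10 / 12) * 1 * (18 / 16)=-15 / 16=-0.94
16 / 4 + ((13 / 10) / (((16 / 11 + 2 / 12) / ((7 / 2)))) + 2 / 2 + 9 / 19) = 168337 / 20330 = 8.28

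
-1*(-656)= 656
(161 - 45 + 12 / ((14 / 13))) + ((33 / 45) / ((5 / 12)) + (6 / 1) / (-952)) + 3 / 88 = 33754043 / 261800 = 128.93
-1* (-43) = 43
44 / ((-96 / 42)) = -77 / 4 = -19.25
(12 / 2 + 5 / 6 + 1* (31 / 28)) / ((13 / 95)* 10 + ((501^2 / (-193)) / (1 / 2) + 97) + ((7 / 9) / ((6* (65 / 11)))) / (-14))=-1430845065 / 450973836299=-0.00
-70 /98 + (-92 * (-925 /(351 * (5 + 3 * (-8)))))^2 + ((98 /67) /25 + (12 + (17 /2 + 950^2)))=941454616372009667 /1042951905450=902682.68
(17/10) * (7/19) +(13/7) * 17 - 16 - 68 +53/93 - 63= -114.23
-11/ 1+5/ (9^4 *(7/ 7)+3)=-72199/ 6564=-11.00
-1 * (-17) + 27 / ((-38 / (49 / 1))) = -677 / 38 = -17.82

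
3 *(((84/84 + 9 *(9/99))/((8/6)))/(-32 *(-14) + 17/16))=48/5269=0.01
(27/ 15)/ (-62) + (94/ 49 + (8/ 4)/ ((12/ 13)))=4.06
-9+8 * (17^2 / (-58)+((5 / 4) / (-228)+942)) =24752333 / 3306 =7487.09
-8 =-8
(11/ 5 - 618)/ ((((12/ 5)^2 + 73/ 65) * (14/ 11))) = -2201485/ 31318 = -70.29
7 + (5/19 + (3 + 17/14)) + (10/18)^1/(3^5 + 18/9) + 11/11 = 209135/16758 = 12.48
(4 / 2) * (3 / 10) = 3 / 5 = 0.60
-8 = -8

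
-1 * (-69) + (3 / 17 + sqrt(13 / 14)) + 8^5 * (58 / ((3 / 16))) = sqrt(182) / 14 + 516951496 / 51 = 10136304.81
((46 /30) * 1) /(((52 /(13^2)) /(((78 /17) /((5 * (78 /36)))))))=897 /425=2.11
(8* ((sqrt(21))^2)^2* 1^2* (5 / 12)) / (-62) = -735 / 31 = -23.71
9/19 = 0.47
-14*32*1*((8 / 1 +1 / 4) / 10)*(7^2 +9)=-107184 / 5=-21436.80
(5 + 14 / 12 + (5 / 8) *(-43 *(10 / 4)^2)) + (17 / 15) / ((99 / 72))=-283321 / 1760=-160.98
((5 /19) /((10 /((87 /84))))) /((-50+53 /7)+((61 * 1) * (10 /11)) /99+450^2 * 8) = 31581 /1877039007224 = 0.00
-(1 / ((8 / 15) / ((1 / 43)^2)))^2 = -225 / 218803264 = -0.00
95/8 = 11.88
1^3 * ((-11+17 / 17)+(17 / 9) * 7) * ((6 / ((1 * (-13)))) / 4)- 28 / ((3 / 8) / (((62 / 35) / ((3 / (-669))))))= 11503087 / 390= 29495.09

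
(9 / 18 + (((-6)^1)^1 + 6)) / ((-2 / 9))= -9 / 4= -2.25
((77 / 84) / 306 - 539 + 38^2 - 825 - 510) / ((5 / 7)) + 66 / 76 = -209697277 / 348840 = -601.13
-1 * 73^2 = -5329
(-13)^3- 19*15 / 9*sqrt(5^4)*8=-25591 / 3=-8530.33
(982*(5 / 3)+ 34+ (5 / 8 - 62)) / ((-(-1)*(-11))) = -38623 / 264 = -146.30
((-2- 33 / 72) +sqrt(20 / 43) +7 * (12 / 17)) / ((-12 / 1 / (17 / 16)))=-1013 / 4608- 17 * sqrt(215) / 4128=-0.28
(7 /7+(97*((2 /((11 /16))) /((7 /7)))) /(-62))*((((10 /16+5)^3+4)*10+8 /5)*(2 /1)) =-256662973 /19840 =-12936.64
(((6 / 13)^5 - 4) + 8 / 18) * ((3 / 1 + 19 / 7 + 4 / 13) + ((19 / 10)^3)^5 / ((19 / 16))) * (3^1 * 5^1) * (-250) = 4475032433482421266548361 / 26396611718750000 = 169530562.53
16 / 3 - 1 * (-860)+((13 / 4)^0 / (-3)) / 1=865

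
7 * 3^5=1701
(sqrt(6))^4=36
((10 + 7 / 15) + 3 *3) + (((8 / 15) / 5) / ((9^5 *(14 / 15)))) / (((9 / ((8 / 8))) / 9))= 40232056 / 2066715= 19.47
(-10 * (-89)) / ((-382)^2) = 445 / 72962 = 0.01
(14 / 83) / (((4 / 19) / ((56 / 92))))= 931 / 1909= 0.49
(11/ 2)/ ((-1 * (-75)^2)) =-11/ 11250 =-0.00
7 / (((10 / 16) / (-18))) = -1008 / 5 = -201.60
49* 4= 196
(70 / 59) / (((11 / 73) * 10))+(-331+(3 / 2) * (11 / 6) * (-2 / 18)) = -7722227 / 23364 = -330.52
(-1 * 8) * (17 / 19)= -7.16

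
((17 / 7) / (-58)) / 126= -17 / 51156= -0.00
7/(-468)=-7/468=-0.01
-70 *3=-210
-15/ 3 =-5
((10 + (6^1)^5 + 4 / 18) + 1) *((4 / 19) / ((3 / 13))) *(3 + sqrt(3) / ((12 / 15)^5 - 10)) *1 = 3644420 / 171 - 5694406250 *sqrt(3) / 7752969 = 20040.24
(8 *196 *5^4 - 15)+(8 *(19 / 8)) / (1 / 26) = 980479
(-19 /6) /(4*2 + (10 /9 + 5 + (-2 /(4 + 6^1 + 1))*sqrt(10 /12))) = -875919 /3902678 -1881*sqrt(30) /3902678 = -0.23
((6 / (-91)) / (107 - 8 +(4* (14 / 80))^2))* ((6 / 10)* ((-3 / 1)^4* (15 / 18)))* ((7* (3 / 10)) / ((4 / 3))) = -10935 / 258674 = -0.04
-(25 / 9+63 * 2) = -128.78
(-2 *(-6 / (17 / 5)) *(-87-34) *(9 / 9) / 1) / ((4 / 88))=-159720 / 17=-9395.29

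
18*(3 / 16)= 3.38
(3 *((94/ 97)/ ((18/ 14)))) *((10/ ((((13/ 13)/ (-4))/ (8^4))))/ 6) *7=-377323520/ 873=-432214.80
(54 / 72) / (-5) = -3 / 20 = -0.15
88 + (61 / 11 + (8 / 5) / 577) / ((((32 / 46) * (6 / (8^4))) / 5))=173344840 / 6347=27311.30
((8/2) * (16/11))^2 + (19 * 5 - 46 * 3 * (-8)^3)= 8564967/121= 70784.85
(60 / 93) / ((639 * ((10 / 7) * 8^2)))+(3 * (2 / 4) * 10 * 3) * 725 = 32625.00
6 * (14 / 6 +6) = 50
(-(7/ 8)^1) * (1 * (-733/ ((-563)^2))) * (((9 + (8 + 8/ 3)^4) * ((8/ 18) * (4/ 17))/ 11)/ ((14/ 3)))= 769140565/ 14403388329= 0.05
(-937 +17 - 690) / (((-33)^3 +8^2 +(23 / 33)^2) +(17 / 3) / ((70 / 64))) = 30682575 / 683541704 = 0.04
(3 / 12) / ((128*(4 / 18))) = 0.01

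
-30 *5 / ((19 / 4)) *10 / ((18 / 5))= -5000 / 57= -87.72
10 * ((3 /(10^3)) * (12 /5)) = 9 /125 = 0.07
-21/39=-7/13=-0.54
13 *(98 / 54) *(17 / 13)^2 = 14161 / 351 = 40.34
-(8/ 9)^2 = -64/ 81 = -0.79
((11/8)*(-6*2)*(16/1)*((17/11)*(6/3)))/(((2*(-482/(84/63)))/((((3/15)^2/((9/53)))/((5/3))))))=14416/90375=0.16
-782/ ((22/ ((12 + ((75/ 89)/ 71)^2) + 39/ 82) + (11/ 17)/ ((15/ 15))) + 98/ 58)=-7874099983528539/ 41285003189774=-190.73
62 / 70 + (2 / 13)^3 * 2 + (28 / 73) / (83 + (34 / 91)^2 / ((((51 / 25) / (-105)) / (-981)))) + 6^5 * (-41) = -15098433607647696961 / 47357961647815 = -318815.11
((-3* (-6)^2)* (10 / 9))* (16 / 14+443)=-53297.14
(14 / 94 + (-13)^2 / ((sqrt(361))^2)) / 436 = 5235 / 3698806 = 0.00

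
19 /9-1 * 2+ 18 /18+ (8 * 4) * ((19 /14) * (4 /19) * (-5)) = -2810 /63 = -44.60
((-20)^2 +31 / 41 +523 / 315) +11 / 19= 98889017 / 245385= 403.00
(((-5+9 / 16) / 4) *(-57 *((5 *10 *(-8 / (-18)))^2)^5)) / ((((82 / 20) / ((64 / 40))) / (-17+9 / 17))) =-9669632000000000000000000000 / 810096242499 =-11936399026084775.85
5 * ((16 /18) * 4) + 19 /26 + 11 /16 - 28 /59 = 2067749 /110448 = 18.72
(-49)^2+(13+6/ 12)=4829/ 2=2414.50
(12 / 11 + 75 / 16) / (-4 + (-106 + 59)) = -339 / 2992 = -0.11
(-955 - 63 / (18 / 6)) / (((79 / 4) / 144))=-562176 / 79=-7116.15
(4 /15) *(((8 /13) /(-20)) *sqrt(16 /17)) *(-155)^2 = -30752 *sqrt(17) /663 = -191.24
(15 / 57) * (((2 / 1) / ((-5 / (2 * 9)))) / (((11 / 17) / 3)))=-1836 / 209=-8.78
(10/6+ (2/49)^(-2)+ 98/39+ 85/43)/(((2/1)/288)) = 48813276/559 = 87322.50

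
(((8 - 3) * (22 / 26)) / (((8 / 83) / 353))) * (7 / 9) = 11280115 / 936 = 12051.40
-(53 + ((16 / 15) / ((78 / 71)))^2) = -18460549 / 342225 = -53.94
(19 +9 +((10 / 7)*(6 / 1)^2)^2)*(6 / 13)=785832 / 637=1233.65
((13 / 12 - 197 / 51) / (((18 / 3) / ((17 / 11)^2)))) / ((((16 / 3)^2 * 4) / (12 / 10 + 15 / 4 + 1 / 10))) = -973539 / 19824640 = -0.05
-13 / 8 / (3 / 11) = -143 / 24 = -5.96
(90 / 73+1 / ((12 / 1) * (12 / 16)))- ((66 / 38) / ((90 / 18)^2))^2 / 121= 199220962 / 148235625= 1.34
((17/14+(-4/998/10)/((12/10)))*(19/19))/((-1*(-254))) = 12721/2661666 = 0.00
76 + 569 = 645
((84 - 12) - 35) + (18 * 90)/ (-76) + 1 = 317/ 19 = 16.68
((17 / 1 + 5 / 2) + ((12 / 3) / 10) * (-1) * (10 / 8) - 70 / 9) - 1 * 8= 29 / 9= 3.22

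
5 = 5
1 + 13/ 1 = 14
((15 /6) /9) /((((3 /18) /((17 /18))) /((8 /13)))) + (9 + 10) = 7009 /351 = 19.97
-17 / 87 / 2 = -17 / 174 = -0.10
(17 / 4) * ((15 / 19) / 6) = 85 / 152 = 0.56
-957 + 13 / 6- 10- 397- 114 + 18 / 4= -1471.33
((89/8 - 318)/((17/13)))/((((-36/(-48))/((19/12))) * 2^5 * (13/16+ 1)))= -606385/70992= -8.54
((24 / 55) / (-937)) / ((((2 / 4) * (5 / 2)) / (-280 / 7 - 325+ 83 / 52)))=453528 / 3349775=0.14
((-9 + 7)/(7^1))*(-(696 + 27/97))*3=405234/679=596.81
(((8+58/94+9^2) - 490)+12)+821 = 20333/47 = 432.62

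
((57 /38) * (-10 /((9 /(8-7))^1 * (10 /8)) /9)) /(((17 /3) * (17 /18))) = -8 /289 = -0.03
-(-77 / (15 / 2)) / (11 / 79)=1106 / 15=73.73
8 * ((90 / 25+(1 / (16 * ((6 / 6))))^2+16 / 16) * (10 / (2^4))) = 5893 / 256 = 23.02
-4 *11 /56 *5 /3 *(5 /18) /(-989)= 275 /747684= 0.00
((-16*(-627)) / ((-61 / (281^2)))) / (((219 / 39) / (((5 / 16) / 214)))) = -3218055555 / 952942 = -3376.97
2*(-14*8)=-224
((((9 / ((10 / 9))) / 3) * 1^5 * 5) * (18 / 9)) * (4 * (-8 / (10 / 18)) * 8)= -62208 / 5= -12441.60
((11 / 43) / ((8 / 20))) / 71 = 55 / 6106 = 0.01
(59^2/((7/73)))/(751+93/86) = 21853718/452753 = 48.27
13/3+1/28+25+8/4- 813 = -781.63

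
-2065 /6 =-344.17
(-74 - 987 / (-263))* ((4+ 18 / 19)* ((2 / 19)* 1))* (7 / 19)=-24313100 / 1803917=-13.48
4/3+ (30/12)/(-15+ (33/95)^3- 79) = 631597879/483343878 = 1.31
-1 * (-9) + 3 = 12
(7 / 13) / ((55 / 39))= 0.38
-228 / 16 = -57 / 4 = -14.25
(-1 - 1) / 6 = -1 / 3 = -0.33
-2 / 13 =-0.15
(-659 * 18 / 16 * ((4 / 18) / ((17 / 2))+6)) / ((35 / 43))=-13063357 / 2380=-5488.81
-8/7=-1.14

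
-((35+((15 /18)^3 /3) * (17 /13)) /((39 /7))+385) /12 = -128565115 /3942432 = -32.61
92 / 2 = 46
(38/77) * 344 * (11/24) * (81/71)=44118/497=88.77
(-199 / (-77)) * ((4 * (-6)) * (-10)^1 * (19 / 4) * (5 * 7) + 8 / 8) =7940299 / 77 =103120.77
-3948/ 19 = -207.79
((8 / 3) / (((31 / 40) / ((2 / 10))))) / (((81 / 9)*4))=16 / 837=0.02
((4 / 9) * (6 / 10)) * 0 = 0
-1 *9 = -9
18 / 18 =1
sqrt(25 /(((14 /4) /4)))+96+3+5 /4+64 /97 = 10 * sqrt(14) /7+39153 /388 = 106.26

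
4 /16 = 1 /4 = 0.25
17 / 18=0.94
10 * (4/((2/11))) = 220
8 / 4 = 2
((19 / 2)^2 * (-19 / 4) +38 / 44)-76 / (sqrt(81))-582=-1612937 / 1584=-1018.27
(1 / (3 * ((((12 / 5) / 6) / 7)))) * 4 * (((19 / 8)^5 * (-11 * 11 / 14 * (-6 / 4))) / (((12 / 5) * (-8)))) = -7490199475 / 6291456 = -1190.54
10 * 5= 50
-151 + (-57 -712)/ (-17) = -1798/ 17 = -105.76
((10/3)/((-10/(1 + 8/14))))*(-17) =187/21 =8.90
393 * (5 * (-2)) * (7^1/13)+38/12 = -164813/78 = -2112.99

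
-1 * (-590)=590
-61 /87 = -0.70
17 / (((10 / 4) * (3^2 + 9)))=17 / 45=0.38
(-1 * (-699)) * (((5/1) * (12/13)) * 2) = 83880/13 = 6452.31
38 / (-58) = -0.66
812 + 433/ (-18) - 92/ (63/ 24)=94865/ 126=752.90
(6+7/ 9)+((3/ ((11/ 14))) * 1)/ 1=1049/ 99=10.60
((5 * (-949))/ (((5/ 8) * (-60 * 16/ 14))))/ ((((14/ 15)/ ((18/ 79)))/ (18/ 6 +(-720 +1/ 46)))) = -281690721/ 14536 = -19378.83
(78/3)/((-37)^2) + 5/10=1421/2738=0.52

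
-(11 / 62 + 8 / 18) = -347 / 558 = -0.62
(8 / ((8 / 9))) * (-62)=-558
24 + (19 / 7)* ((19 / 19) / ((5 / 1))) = 24.54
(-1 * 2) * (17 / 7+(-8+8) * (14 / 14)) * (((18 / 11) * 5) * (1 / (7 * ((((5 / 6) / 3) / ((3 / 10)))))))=-16524 / 2695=-6.13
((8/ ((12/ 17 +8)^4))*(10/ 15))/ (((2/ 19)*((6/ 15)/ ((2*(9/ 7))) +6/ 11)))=261838335/ 20810683744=0.01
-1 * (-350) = 350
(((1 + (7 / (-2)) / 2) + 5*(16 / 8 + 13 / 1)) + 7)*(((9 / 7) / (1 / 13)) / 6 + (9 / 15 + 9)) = 56355 / 56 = 1006.34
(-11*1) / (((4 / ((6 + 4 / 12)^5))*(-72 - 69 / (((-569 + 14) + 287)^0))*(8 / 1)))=27237089 / 1096416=24.84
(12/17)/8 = 3/34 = 0.09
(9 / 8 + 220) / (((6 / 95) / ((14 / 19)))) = 61915 / 24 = 2579.79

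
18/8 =9/4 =2.25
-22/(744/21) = -77/124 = -0.62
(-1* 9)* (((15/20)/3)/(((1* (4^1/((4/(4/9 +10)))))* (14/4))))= -81/1316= -0.06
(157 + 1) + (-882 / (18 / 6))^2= 86594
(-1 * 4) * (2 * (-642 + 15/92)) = 118098/23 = 5134.70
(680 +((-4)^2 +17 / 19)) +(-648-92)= -819 / 19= -43.11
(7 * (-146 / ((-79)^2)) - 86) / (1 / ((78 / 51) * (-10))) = 139814480 / 106097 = 1317.80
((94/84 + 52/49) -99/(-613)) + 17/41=20367373/7389102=2.76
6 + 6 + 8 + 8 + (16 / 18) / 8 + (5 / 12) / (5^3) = 25303 / 900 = 28.11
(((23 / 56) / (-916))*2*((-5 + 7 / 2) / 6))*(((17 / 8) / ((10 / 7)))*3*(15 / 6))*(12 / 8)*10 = 17595 / 468992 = 0.04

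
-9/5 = -1.80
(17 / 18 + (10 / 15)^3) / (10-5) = 67 / 270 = 0.25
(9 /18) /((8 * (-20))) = -1 /320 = -0.00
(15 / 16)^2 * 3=675 / 256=2.64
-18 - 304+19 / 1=-303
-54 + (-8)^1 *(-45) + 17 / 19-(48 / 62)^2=5592647 / 18259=306.30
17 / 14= 1.21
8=8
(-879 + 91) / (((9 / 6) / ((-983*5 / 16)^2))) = -4758973325 / 96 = -49572638.80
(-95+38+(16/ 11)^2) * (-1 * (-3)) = -19923/ 121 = -164.65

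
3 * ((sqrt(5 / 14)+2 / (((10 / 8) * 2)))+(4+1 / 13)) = 3 * sqrt(70) / 14+951 / 65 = 16.42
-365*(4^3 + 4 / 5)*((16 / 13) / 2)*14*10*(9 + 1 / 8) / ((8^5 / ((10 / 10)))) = -15107715 / 26624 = -567.45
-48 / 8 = -6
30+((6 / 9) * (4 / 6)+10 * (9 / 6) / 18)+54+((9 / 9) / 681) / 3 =116149 / 1362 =85.28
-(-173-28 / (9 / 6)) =575 / 3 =191.67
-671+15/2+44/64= -10605/16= -662.81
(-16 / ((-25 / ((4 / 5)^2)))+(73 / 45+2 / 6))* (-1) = -13304 / 5625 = -2.37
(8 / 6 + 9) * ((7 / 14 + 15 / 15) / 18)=0.86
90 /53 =1.70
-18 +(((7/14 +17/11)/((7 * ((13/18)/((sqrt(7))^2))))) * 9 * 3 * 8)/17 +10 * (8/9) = 587978/21879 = 26.87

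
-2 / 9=-0.22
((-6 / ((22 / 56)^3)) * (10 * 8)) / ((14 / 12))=-9031680 / 1331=-6785.63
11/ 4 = 2.75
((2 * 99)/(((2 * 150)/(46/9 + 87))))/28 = 9119/4200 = 2.17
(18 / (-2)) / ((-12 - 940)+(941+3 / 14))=126 / 151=0.83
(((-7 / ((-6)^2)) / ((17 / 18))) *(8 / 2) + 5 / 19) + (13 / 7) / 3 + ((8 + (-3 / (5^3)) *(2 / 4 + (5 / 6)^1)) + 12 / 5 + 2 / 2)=9688393 / 847875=11.43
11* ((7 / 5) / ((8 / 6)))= 231 / 20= 11.55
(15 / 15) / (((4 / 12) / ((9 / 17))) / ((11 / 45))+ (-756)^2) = 0.00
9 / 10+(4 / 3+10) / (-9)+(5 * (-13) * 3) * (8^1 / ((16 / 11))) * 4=-1158397 / 270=-4290.36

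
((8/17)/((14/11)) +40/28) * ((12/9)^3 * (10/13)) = 136960/41769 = 3.28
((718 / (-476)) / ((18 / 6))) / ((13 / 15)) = -0.58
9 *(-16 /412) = -36 /103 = -0.35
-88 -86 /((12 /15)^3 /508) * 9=-6144329 /8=-768041.12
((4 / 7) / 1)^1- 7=-45 / 7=-6.43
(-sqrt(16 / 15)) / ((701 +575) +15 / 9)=-4 * sqrt(15) / 19165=-0.00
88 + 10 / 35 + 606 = 4860 / 7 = 694.29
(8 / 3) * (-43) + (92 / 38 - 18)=-7424 / 57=-130.25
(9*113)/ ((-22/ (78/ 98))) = -39663/ 1078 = -36.79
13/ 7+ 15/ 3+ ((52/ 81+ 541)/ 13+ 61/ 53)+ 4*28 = 63159602/ 390663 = 161.67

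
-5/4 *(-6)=15/2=7.50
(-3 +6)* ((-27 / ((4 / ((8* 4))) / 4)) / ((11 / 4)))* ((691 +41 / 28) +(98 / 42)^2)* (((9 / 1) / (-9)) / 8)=6331428 / 77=82226.34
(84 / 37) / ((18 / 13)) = 182 / 111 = 1.64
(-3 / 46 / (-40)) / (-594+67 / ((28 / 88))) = -0.00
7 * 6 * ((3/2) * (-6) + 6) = -126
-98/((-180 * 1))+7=679/90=7.54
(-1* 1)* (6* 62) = -372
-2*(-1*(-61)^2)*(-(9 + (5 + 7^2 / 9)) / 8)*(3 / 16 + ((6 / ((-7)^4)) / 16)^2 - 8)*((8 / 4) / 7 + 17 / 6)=35125725043461025 / 79692609024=440765.15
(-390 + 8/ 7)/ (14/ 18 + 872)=-24498/ 54985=-0.45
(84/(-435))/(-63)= 4/1305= 0.00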